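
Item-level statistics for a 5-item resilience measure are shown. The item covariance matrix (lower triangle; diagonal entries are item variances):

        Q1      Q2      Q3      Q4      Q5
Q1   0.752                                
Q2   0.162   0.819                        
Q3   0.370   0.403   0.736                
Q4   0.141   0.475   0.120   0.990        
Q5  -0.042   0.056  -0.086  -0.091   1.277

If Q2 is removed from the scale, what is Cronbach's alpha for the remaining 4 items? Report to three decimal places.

Remaining items: Q1, Q3, Q4, Q5 (k = 4).
Σσᵢ² = 0.752 + 0.736 + 0.990 + 1.277 = 3.755
σ²_T = 3.755 + 2 × 0.412 = 4.579
α (item deleted) = (4/3)·(1 − 3.755/4.579) = 0.240

α = 0.240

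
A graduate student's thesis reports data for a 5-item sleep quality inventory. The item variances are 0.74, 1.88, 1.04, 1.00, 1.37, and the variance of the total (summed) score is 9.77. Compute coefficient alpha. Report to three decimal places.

Σσ²ᵢ = 0.74 + 1.88 + 1.04 + 1.00 + 1.37 = 6.03
α = (k/(k−1))·(1 − Σσ²ᵢ/σ²_total) = (5/4)·(1 − 6.03/9.77) = 0.479

α = 0.479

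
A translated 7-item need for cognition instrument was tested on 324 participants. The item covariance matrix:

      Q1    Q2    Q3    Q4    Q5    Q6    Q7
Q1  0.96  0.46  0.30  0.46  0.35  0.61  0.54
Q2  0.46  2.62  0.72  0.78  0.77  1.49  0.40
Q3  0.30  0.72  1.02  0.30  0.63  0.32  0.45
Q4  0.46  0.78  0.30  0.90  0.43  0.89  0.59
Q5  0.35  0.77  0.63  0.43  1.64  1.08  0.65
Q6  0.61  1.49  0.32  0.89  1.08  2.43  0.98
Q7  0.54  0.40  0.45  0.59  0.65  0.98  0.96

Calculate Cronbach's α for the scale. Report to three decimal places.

Σσ²ᵢ = 0.96 + 2.62 + 1.02 + 0.90 + 1.64 + 2.43 + 0.96 = 10.53
Sum of off-diagonal covariances = 13.20
total variance = 10.53 + 2 × 13.20 = 36.93
α = (k/(k−1))·(1 − Σσ²ᵢ/total variance) = (7/6)·(1 − 10.53/36.93) = 0.834

α = 0.834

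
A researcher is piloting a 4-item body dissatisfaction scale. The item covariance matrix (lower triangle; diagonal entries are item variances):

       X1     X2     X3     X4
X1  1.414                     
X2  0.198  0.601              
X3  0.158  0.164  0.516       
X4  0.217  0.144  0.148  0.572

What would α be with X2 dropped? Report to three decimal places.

Remaining items: X1, X3, X4 (k = 3).
sum of item variances = 1.414 + 0.516 + 0.572 = 2.502
Var(T) = 2.502 + 2 × 0.523 = 3.548
α (item deleted) = (3/2)·(1 − 2.502/3.548) = 0.442

α = 0.442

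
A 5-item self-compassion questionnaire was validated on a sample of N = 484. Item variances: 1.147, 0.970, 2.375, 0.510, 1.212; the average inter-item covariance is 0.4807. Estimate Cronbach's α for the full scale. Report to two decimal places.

Cronbach's α = 0.76

Σσ²ᵢ = 1.147 + 0.970 + 2.375 + 0.510 + 1.212 = 6.214
Sum of the 10 distinct covariances = 10 × 0.4807 = 4.8070
σ²_total = Σσ²ᵢ + 2·Σcov = 6.214 + 2 × 4.8070 = 15.8280
α = (5/4)·(1 − 6.214/15.8280) = 0.76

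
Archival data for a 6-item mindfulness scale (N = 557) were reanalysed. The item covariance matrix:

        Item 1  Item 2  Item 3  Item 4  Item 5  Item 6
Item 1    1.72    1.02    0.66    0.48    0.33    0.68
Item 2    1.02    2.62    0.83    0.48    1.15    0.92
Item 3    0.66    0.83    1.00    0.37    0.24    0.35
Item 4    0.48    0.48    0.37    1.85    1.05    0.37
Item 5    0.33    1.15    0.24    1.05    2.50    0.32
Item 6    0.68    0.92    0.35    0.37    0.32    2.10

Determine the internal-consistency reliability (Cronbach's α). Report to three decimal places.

sum of item variances = 1.72 + 2.62 + 1.00 + 1.85 + 2.50 + 2.10 = 11.79
Sum of the distinct covariances = 9.25
σ²_T = 11.79 + 2 × 9.25 = 30.29
α = (k/(k−1))·(1 − sum of item variances/σ²_T) = (6/5)·(1 − 11.79/30.29) = 0.733

α = 0.733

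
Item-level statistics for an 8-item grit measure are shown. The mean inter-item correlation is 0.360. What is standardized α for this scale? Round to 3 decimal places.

standardized α = 0.818

Standardized α = k·r̄ / (1 + (k−1)·r̄) = 8 × 0.360 / (1 + 7 × 0.360)
  = 2.8800 / 3.5200 = 0.818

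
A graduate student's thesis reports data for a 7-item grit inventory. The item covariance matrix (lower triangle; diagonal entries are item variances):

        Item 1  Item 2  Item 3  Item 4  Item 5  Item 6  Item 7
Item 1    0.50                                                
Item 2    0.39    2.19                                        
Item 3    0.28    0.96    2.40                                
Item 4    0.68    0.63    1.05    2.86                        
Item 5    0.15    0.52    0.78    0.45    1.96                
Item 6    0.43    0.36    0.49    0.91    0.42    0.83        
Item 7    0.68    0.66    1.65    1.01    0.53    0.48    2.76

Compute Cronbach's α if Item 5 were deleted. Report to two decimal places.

Cronbach's α = 0.78

Remaining items: Item 1, Item 2, Item 3, Item 4, Item 6, Item 7 (k = 6).
sum of item variances = 0.50 + 2.19 + 2.40 + 2.86 + 0.83 + 2.76 = 11.54
total variance = 11.54 + 2 × 10.66 = 32.86
α (item deleted) = (6/5)·(1 − 11.54/32.86) = 0.78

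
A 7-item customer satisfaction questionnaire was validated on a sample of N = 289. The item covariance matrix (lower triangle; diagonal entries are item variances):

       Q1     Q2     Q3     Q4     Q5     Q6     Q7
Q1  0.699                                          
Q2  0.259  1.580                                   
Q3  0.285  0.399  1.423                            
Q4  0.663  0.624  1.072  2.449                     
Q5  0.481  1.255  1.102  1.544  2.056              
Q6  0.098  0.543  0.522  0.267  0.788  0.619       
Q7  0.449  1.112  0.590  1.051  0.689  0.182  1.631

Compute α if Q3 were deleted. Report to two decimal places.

Remaining items: Q1, Q2, Q4, Q5, Q6, Q7 (k = 6).
Σσ²ᵢ = 0.699 + 1.580 + 2.449 + 2.056 + 0.619 + 1.631 = 9.034
total variance = 9.034 + 2 × 10.005 = 29.044
α (item deleted) = (6/5)·(1 − 9.034/29.044) = 0.83

α = 0.83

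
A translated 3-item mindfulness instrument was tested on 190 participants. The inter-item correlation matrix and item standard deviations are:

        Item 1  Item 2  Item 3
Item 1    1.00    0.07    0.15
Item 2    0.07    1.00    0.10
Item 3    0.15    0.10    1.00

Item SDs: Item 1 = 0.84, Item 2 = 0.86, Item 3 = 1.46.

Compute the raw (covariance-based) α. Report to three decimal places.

α = 0.251

Σσ²ᵢ = 0.84² + 0.86² + 1.46² = 3.5768
Covariances σ_ij = r_ij · s_i · s_j:
  σ(Item 1,Item 2) = 0.07 × 0.84 × 0.86 = 0.0506
  σ(Item 1,Item 3) = 0.15 × 0.84 × 1.46 = 0.1840
  σ(Item 2,Item 3) = 0.10 × 0.86 × 1.46 = 0.1256
σ²_T = Σσ²ᵢ + 2·Σσ_ij = 3.5768 + 2 × 0.3602 = 4.2972
α = (3/2)·(1 − 3.5768/4.2972) = 0.251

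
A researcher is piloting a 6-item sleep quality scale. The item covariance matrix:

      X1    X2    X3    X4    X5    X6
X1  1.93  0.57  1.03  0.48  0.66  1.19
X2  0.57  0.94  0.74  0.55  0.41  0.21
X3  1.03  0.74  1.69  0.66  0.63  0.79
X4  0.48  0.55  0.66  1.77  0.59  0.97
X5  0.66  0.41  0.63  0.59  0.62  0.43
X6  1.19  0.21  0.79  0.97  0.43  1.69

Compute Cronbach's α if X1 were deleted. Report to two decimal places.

Remaining items: X2, X3, X4, X5, X6 (k = 5).
Σσ²ᵢ = 0.94 + 1.69 + 1.77 + 0.62 + 1.69 = 6.71
σ²_T = 6.71 + 2 × 5.98 = 18.67
α (item deleted) = (5/4)·(1 − 6.71/18.67) = 0.80

α = 0.80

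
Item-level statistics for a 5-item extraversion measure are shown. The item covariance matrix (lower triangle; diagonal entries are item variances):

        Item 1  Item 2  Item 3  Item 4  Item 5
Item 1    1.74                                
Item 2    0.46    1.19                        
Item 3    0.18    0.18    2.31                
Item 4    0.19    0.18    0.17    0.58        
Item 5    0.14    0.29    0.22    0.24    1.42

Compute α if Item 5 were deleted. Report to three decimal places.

Remaining items: Item 1, Item 2, Item 3, Item 4 (k = 4).
Σσᵢ² = 1.74 + 1.19 + 2.31 + 0.58 = 5.82
σ²_total = 5.82 + 2 × 1.36 = 8.54
α (item deleted) = (4/3)·(1 − 5.82/8.54) = 0.425

α = 0.425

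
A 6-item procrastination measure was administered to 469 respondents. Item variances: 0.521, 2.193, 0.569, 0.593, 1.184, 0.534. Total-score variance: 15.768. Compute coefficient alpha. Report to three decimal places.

Σσ²ᵢ = 0.521 + 2.193 + 0.569 + 0.593 + 1.184 + 0.534 = 5.594
α = (k/(k−1))·(1 − Σσ²ᵢ/Var(T)) = (6/5)·(1 − 5.594/15.768) = 0.774

α = 0.774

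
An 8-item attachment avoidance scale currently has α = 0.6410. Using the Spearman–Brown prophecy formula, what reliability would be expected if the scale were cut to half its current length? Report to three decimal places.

predicted reliability = 0.472

Length factor m = 1/2
α' = m·α / (1 − (1−m)·α)
   = 1/2 × 0.6410 / (1 − (1 − 1/2) × 0.6410)
   = 0.3205 / 0.6795 = 0.472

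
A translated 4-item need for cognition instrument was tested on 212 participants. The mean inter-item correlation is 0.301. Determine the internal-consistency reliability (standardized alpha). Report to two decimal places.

α = 0.63

Standardized α = k·r̄ / (1 + (k−1)·r̄) = 4 × 0.301 / (1 + 3 × 0.301)
  = 1.2040 / 1.9030 = 0.63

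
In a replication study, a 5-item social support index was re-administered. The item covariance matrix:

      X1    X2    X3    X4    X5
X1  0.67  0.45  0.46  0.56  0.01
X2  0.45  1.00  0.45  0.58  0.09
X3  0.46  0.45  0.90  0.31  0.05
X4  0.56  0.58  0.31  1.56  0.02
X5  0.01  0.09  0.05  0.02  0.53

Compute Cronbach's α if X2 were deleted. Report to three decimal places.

Cronbach's α = 0.580

Remaining items: X1, X3, X4, X5 (k = 4).
sum of item variances = 0.67 + 0.90 + 1.56 + 0.53 = 3.66
σ²_total = 3.66 + 2 × 1.41 = 6.48
α (item deleted) = (4/3)·(1 − 3.66/6.48) = 0.580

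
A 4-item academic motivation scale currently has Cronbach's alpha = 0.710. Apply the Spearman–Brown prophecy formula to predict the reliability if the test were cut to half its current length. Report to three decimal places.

predicted reliability = 0.550

Length factor m = 1/2
α' = m·α / (1 − (1−m)·α)
   = 1/2 × 0.710 / (1 − (1 − 1/2) × 0.710)
   = 0.3550 / 0.6450 = 0.550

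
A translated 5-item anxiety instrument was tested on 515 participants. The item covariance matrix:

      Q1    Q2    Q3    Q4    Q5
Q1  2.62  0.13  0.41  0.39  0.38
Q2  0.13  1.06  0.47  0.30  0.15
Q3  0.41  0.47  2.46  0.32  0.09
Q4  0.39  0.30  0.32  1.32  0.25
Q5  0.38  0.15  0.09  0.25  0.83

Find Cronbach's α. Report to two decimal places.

Σσ²ᵢ = 2.62 + 1.06 + 2.46 + 1.32 + 0.83 = 8.29
Sum of off-diagonal covariances = 2.89
Var(T) = 8.29 + 2 × 2.89 = 14.07
α = (k/(k−1))·(1 − Σσ²ᵢ/Var(T)) = (5/4)·(1 − 8.29/14.07) = 0.51

α = 0.51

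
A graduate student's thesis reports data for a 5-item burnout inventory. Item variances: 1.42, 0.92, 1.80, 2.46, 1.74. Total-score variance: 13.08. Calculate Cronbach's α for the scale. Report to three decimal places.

Cronbach's α = 0.453

ΣVar(i) = 1.42 + 0.92 + 1.80 + 2.46 + 1.74 = 8.34
α = (k/(k−1))·(1 − ΣVar(i)/Var(T)) = (5/4)·(1 − 8.34/13.08) = 0.453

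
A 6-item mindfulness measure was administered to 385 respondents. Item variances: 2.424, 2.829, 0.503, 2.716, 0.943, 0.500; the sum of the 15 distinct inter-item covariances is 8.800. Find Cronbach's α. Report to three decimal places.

sum of item variances = 2.424 + 2.829 + 0.503 + 2.716 + 0.943 + 0.500 = 9.915
Sum of distinct covariances = 8.800
σ²_T = sum of item variances + 2·Σcov = 9.915 + 2 × 8.800 = 27.515
α = (6/5)·(1 − 9.915/27.515) = 0.768

α = 0.768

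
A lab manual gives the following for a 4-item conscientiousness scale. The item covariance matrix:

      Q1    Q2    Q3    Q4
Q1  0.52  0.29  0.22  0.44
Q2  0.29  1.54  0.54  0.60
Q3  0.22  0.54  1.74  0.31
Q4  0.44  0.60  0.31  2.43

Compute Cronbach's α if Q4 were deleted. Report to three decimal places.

α = 0.534

Remaining items: Q1, Q2, Q3 (k = 3).
ΣVar(i) = 0.52 + 1.54 + 1.74 = 3.80
Var(T) = 3.80 + 2 × 1.05 = 5.90
α (item deleted) = (3/2)·(1 − 3.80/5.90) = 0.534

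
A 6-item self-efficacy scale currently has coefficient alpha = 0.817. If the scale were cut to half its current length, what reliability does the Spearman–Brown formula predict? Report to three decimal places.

predicted reliability = 0.691

Length factor m = 1/2
α' = m·α / (1 − (1−m)·α)
   = 1/2 × 0.817 / (1 − (1 − 1/2) × 0.817)
   = 0.4085 / 0.5915 = 0.691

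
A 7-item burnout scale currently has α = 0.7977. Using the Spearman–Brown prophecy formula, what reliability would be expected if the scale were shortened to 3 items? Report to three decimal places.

Length factor m = 3/7 = 0.4286
α' = m·α / (1 − (1−m)·α)
   = 3/7 × 0.7977 / (1 − (1 − 3/7) × 0.7977)
   = 0.3419 / 0.5442 = 0.628

predicted reliability = 0.628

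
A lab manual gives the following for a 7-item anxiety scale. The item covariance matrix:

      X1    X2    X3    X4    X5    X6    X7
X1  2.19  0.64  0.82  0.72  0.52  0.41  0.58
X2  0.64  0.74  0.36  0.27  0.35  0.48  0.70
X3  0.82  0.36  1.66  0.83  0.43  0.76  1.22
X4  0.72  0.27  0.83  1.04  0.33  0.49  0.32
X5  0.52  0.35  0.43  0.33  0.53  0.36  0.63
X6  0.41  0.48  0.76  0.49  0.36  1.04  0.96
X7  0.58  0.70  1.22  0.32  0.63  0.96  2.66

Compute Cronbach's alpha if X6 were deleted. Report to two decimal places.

Remaining items: X1, X2, X3, X4, X5, X7 (k = 6).
ΣVar(i) = 2.19 + 0.74 + 1.66 + 1.04 + 0.53 + 2.66 = 8.82
σ²_total = 8.82 + 2 × 8.72 = 26.26
α (item deleted) = (6/5)·(1 − 8.82/26.26) = 0.80

α = 0.80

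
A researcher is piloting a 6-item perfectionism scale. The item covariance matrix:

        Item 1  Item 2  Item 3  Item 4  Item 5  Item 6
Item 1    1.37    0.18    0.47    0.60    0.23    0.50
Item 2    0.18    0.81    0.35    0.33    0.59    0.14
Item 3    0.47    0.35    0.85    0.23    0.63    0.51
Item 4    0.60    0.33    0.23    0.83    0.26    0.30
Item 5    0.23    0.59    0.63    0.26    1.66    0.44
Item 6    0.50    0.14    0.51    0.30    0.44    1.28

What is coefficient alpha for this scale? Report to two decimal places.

coefficient alpha = 0.75

Σσᵢ² = 1.37 + 0.81 + 0.85 + 0.83 + 1.66 + 1.28 = 6.80
Σ_{i<j} σ_ij = 5.76
σ²_total = 6.80 + 2 × 5.76 = 18.32
α = (k/(k−1))·(1 − Σσᵢ²/σ²_total) = (6/5)·(1 − 6.80/18.32) = 0.75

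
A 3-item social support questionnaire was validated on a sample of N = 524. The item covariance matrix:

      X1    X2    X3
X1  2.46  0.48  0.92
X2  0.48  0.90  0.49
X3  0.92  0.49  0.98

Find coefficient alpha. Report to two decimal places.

sum of item variances = 2.46 + 0.90 + 0.98 = 4.34
Sum of off-diagonal covariances = 1.89
Var(T) = 4.34 + 2 × 1.89 = 8.12
α = (k/(k−1))·(1 − sum of item variances/Var(T)) = (3/2)·(1 − 4.34/8.12) = 0.70

α = 0.70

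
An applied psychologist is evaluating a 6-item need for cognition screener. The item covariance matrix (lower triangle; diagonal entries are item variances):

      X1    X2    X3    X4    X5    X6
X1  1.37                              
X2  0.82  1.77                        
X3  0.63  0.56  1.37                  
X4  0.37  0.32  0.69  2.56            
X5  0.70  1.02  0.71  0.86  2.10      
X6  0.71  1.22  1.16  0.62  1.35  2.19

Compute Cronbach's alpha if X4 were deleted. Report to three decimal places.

Remaining items: X1, X2, X3, X5, X6 (k = 5).
ΣVar(i) = 1.37 + 1.77 + 1.37 + 2.10 + 2.19 = 8.80
total variance = 8.80 + 2 × 8.88 = 26.56
α (item deleted) = (5/4)·(1 − 8.80/26.56) = 0.836

α = 0.836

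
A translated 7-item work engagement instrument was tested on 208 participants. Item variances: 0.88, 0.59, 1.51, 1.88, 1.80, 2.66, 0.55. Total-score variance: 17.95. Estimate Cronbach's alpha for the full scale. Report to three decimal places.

Cronbach's alpha = 0.525

Σσ²ᵢ = 0.88 + 0.59 + 1.51 + 1.88 + 1.80 + 2.66 + 0.55 = 9.87
α = (k/(k−1))·(1 − Σσ²ᵢ/σ²_T) = (7/6)·(1 − 9.87/17.95) = 0.525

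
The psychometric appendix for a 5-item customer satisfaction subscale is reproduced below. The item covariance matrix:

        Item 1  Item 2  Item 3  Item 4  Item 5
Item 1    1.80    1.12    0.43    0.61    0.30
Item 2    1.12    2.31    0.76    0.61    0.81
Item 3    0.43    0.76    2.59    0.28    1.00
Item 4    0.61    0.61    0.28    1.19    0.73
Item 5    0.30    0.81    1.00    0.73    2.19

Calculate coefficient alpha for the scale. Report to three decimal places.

coefficient alpha = 0.711

Σσ²ᵢ = 1.80 + 2.31 + 2.59 + 1.19 + 2.19 = 10.08
Sum of off-diagonal covariances = 6.65
σ²_total = 10.08 + 2 × 6.65 = 23.38
α = (k/(k−1))·(1 − Σσ²ᵢ/σ²_total) = (5/4)·(1 − 10.08/23.38) = 0.711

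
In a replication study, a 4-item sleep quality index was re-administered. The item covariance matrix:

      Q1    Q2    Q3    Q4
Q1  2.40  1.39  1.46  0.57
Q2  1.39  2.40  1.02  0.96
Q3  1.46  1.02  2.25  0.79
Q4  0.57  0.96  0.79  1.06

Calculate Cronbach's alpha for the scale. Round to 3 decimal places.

Cronbach's alpha = 0.806

Σσ²ᵢ = 2.40 + 2.40 + 2.25 + 1.06 = 8.11
Sum of off-diagonal covariances = 6.19
σ²_total = 8.11 + 2 × 6.19 = 20.49
α = (k/(k−1))·(1 − Σσ²ᵢ/σ²_total) = (4/3)·(1 − 8.11/20.49) = 0.806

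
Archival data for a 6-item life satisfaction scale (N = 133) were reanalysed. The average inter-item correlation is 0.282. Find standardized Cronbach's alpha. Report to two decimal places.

standardized Cronbach's alpha = 0.70

Standardized α = k·r̄ / (1 + (k−1)·r̄) = 6 × 0.282 / (1 + 5 × 0.282)
  = 1.6920 / 2.4100 = 0.70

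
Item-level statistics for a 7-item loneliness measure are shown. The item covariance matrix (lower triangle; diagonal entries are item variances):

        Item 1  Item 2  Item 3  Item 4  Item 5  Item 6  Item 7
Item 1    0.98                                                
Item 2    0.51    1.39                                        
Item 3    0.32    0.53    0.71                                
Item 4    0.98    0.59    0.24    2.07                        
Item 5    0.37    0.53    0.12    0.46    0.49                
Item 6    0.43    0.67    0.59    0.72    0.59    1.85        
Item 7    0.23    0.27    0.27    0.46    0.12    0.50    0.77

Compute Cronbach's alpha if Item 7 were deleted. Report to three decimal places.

α = 0.806

Remaining items: Item 1, Item 2, Item 3, Item 4, Item 5, Item 6 (k = 6).
ΣVar(i) = 0.98 + 1.39 + 0.71 + 2.07 + 0.49 + 1.85 = 7.49
Var(T) = 7.49 + 2 × 7.65 = 22.79
α (item deleted) = (6/5)·(1 − 7.49/22.79) = 0.806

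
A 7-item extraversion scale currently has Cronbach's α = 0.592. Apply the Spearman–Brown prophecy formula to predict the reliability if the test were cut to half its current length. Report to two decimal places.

predicted reliability = 0.42

Length factor m = 1/2
α' = m·α / (1 − (1−m)·α)
   = 1/2 × 0.592 / (1 − (1 − 1/2) × 0.592)
   = 0.2960 / 0.7040 = 0.42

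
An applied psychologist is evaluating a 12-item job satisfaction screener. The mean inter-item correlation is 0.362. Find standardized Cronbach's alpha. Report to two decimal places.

α = 0.87

Standardized α = k·r̄ / (1 + (k−1)·r̄) = 12 × 0.362 / (1 + 11 × 0.362)
  = 4.3440 / 4.9820 = 0.87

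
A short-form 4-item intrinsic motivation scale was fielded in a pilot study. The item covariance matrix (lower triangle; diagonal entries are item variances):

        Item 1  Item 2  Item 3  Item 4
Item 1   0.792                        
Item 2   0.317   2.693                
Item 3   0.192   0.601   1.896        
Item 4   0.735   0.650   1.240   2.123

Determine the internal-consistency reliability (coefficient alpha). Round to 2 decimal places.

coefficient alpha = 0.67

ΣVar(i) = 0.792 + 2.693 + 1.896 + 2.123 = 7.504
Σ_{i<j} σ_ij = 3.735
σ²_T = 7.504 + 2 × 3.735 = 14.974
α = (k/(k−1))·(1 − ΣVar(i)/σ²_T) = (4/3)·(1 − 7.504/14.974) = 0.67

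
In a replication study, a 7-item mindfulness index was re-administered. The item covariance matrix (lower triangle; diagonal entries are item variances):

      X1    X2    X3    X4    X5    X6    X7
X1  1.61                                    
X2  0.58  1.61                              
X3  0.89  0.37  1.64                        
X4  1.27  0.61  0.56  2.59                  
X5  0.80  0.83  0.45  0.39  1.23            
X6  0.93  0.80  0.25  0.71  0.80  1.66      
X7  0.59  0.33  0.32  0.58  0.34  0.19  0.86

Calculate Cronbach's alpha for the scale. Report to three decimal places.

Σσ²ᵢ = 1.61 + 1.61 + 1.64 + 2.59 + 1.23 + 1.66 + 0.86 = 11.20
Sum of the distinct covariances = 12.59
total variance = 11.20 + 2 × 12.59 = 36.38
α = (k/(k−1))·(1 − Σσ²ᵢ/total variance) = (7/6)·(1 − 11.20/36.38) = 0.807

Cronbach's alpha = 0.807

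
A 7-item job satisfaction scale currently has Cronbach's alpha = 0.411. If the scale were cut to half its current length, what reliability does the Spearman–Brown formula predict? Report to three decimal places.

predicted reliability = 0.259

Length factor m = 1/2
α' = m·α / (1 − (1−m)·α)
   = 1/2 × 0.411 / (1 − (1 − 1/2) × 0.411)
   = 0.2055 / 0.7945 = 0.259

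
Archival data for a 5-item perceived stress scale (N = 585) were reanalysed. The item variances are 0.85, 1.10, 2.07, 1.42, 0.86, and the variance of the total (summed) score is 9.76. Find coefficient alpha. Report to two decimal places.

α = 0.44

Σσᵢ² = 0.85 + 1.10 + 2.07 + 1.42 + 0.86 = 6.30
α = (k/(k−1))·(1 − Σσᵢ²/Var(T)) = (5/4)·(1 − 6.30/9.76) = 0.44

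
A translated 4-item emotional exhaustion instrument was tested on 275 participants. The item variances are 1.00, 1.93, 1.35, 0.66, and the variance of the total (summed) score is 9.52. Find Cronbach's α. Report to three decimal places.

α = 0.641

ΣVar(i) = 1.00 + 1.93 + 1.35 + 0.66 = 4.94
α = (k/(k−1))·(1 − ΣVar(i)/total variance) = (4/3)·(1 − 4.94/9.52) = 0.641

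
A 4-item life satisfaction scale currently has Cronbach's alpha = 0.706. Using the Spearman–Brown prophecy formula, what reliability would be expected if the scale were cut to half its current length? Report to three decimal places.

predicted reliability = 0.546

Length factor m = 1/2
α' = m·α / (1 − (1−m)·α)
   = 1/2 × 0.706 / (1 − (1 − 1/2) × 0.706)
   = 0.3530 / 0.6470 = 0.546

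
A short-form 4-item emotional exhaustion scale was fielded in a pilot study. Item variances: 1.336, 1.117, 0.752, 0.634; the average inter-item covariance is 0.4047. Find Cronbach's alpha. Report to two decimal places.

ΣVar(i) = 1.336 + 1.117 + 0.752 + 0.634 = 3.839
Sum of the 6 distinct covariances = 6 × 0.4047 = 2.4282
σ²_total = ΣVar(i) + 2·Σcov = 3.839 + 2 × 2.4282 = 8.6954
α = (4/3)·(1 − 3.839/8.6954) = 0.74

α = 0.74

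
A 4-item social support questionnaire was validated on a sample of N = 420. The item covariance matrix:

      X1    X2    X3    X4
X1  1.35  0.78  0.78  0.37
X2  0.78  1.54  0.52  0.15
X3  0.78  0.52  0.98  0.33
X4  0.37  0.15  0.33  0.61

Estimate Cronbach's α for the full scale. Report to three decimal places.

α = 0.756

Σσᵢ² = 1.35 + 1.54 + 0.98 + 0.61 = 4.48
Sum of off-diagonal covariances = 2.93
total variance = 4.48 + 2 × 2.93 = 10.34
α = (k/(k−1))·(1 − Σσᵢ²/total variance) = (4/3)·(1 − 4.48/10.34) = 0.756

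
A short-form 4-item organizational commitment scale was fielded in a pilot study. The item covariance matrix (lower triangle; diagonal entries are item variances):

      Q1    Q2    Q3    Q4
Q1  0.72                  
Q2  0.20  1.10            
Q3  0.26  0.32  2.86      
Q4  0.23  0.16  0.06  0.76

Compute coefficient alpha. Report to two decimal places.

coefficient alpha = 0.42

ΣVar(i) = 0.72 + 1.10 + 2.86 + 0.76 = 5.44
Σ_{i<j} σ_ij = 1.23
total variance = 5.44 + 2 × 1.23 = 7.90
α = (k/(k−1))·(1 − ΣVar(i)/total variance) = (4/3)·(1 − 5.44/7.90) = 0.42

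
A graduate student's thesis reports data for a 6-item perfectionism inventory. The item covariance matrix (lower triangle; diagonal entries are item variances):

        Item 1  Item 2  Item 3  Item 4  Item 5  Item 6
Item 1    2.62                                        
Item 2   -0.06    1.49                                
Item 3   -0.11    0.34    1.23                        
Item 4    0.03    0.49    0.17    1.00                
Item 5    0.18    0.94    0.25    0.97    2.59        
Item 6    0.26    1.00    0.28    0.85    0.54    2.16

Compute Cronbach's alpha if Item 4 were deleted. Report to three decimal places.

Remaining items: Item 1, Item 2, Item 3, Item 5, Item 6 (k = 5).
Σσᵢ² = 2.62 + 1.49 + 1.23 + 2.59 + 2.16 = 10.09
total variance = 10.09 + 2 × 3.62 = 17.33
α (item deleted) = (5/4)·(1 − 10.09/17.33) = 0.522

α = 0.522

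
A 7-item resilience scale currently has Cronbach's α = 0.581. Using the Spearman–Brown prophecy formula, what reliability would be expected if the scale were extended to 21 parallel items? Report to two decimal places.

Length factor m = 21/7 = 3.0000
α' = m·α / (1 + (m−1)·α)
   = 21/7 × 0.581 / (1 + (21/7 − 1) × 0.581)
   = 1.7430 / 2.1620 = 0.81

predicted reliability = 0.81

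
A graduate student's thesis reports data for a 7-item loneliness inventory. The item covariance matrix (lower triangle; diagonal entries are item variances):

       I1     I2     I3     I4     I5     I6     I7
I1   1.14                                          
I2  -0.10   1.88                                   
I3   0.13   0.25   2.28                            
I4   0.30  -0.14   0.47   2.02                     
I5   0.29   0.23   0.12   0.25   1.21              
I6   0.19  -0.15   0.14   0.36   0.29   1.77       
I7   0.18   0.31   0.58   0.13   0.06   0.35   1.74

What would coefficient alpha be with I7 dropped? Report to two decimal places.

Remaining items: I1, I2, I3, I4, I5, I6 (k = 6).
Σσᵢ² = 1.14 + 1.88 + 2.28 + 2.02 + 1.21 + 1.77 = 10.30
σ²_T = 10.30 + 2 × 2.63 = 15.56
α (item deleted) = (6/5)·(1 − 10.30/15.56) = 0.41

coefficient alpha = 0.41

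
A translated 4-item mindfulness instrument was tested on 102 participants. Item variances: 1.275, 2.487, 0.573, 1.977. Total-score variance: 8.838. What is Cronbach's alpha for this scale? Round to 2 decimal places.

ΣVar(i) = 1.275 + 2.487 + 0.573 + 1.977 = 6.312
α = (k/(k−1))·(1 − ΣVar(i)/total variance) = (4/3)·(1 − 6.312/8.838) = 0.38

Cronbach's alpha = 0.38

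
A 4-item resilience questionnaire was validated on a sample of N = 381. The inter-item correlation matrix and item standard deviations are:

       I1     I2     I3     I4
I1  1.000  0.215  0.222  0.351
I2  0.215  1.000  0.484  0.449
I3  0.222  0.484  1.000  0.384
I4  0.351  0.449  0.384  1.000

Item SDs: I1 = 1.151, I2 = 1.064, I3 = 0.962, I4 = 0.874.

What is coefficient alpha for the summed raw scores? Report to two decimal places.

Σσ²ᵢ = 1.151² + 1.064² + 0.962² + 0.874² = 4.1462
Covariances σ_ij = r_ij · s_i · s_j:
  σ(I1,I2) = 0.215 × 1.151 × 1.064 = 0.2633
  σ(I1,I3) = 0.222 × 1.151 × 0.962 = 0.2458
  σ(I1,I4) = 0.351 × 1.151 × 0.874 = 0.3531
  σ(I2,I3) = 0.484 × 1.064 × 0.962 = 0.4954
  σ(I2,I4) = 0.449 × 1.064 × 0.874 = 0.4175
  σ(I3,I4) = 0.384 × 0.962 × 0.874 = 0.3229
σ²_T = Σσ²ᵢ + 2·Σσ_ij = 4.1462 + 2 × 2.0980 = 8.3422
α = (4/3)·(1 − 4.1462/8.3422) = 0.67

coefficient alpha = 0.67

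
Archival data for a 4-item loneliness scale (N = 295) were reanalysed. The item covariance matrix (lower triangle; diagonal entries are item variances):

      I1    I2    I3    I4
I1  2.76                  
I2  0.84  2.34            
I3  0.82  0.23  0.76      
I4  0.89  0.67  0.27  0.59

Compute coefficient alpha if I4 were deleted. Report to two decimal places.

Remaining items: I1, I2, I3 (k = 3).
Σσᵢ² = 2.76 + 2.34 + 0.76 = 5.86
Var(T) = 5.86 + 2 × 1.89 = 9.64
α (item deleted) = (3/2)·(1 − 5.86/9.64) = 0.59

α = 0.59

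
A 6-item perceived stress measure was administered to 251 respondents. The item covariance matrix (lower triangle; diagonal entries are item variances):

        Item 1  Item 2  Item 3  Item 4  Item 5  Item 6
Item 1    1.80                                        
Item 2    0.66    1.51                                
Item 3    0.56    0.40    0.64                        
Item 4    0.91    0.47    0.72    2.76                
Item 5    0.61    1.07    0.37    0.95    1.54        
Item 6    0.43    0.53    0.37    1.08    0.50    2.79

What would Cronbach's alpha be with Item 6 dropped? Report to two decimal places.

Cronbach's alpha = 0.77

Remaining items: Item 1, Item 2, Item 3, Item 4, Item 5 (k = 5).
ΣVar(i) = 1.80 + 1.51 + 0.64 + 2.76 + 1.54 = 8.25
σ²_T = 8.25 + 2 × 6.72 = 21.69
α (item deleted) = (5/4)·(1 − 8.25/21.69) = 0.77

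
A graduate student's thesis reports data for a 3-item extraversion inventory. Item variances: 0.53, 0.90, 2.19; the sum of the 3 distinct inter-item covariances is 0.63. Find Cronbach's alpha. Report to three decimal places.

Σσᵢ² = 0.53 + 0.90 + 2.19 = 3.62
Sum of distinct covariances = 0.63
total variance = Σσᵢ² + 2·Σcov = 3.62 + 2 × 0.63 = 4.88
α = (3/2)·(1 − 3.62/4.88) = 0.387

Cronbach's alpha = 0.387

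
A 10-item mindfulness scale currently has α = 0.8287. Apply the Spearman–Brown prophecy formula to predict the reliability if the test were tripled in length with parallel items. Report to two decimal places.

predicted reliability = 0.94

Length factor m = 3
α' = m·α / (1 + (m−1)·α)
   = 3 × 0.8287 / (1 + (3 − 1) × 0.8287)
   = 2.4861 / 2.6574 = 0.94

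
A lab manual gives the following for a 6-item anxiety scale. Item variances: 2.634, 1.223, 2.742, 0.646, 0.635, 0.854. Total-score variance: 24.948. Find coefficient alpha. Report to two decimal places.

ΣVar(i) = 2.634 + 1.223 + 2.742 + 0.646 + 0.635 + 0.854 = 8.734
α = (k/(k−1))·(1 − ΣVar(i)/Var(T)) = (6/5)·(1 − 8.734/24.948) = 0.78

coefficient alpha = 0.78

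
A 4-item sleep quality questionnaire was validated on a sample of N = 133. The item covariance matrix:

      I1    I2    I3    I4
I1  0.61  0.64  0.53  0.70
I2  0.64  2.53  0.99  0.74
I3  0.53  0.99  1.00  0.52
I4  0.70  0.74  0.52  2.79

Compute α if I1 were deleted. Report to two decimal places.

Remaining items: I2, I3, I4 (k = 3).
sum of item variances = 2.53 + 1.00 + 2.79 = 6.32
total variance = 6.32 + 2 × 2.25 = 10.82
α (item deleted) = (3/2)·(1 − 6.32/10.82) = 0.62

α = 0.62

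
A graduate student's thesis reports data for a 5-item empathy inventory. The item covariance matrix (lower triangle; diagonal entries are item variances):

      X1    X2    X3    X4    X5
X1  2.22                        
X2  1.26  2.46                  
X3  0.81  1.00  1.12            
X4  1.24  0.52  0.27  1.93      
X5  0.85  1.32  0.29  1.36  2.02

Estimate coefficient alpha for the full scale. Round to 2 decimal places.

ΣVar(i) = 2.22 + 2.46 + 1.12 + 1.93 + 2.02 = 9.75
Sum of the distinct covariances = 8.92
total variance = 9.75 + 2 × 8.92 = 27.59
α = (k/(k−1))·(1 − ΣVar(i)/total variance) = (5/4)·(1 − 9.75/27.59) = 0.81

coefficient alpha = 0.81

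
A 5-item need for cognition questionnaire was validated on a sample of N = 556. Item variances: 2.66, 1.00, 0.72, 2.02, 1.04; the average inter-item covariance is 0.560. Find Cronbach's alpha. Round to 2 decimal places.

α = 0.75

ΣVar(i) = 2.66 + 1.00 + 0.72 + 2.02 + 1.04 = 7.44
Sum of the 10 distinct covariances = 10 × 0.560 = 5.600
Var(T) = ΣVar(i) + 2·Σcov = 7.44 + 2 × 5.600 = 18.640
α = (5/4)·(1 − 7.44/18.640) = 0.75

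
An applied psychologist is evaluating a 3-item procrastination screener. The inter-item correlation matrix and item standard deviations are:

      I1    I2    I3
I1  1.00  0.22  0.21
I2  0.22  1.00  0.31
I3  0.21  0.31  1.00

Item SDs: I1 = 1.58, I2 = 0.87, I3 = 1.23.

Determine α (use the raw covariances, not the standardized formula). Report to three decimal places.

α = 0.456

Σσ²ᵢ = 1.58² + 0.87² + 1.23² = 4.7662
Covariances σ_ij = r_ij · s_i · s_j:
  σ(I1,I2) = 0.22 × 1.58 × 0.87 = 0.3024
  σ(I1,I3) = 0.21 × 1.58 × 1.23 = 0.4081
  σ(I2,I3) = 0.31 × 0.87 × 1.23 = 0.3317
σ²_T = Σσ²ᵢ + 2·Σσ_ij = 4.7662 + 2 × 1.0422 = 6.8506
α = (3/2)·(1 − 4.7662/6.8506) = 0.456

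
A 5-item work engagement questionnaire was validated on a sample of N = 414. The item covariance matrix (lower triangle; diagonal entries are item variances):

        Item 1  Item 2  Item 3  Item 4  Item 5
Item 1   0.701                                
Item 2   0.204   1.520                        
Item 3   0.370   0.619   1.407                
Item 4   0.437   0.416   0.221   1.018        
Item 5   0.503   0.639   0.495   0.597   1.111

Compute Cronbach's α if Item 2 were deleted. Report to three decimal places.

Remaining items: Item 1, Item 3, Item 4, Item 5 (k = 4).
ΣVar(i) = 0.701 + 1.407 + 1.018 + 1.111 = 4.237
Var(T) = 4.237 + 2 × 2.623 = 9.483
α (item deleted) = (4/3)·(1 − 4.237/9.483) = 0.738

Cronbach's α = 0.738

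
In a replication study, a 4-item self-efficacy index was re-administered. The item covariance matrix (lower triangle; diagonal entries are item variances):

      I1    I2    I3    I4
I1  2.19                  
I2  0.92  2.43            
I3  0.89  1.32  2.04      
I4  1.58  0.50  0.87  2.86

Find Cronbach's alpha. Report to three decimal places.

Σσ²ᵢ = 2.19 + 2.43 + 2.04 + 2.86 = 9.52
Σ_{i<j} σ_ij = 6.08
total variance = 9.52 + 2 × 6.08 = 21.68
α = (k/(k−1))·(1 − Σσ²ᵢ/total variance) = (4/3)·(1 − 9.52/21.68) = 0.748

Cronbach's alpha = 0.748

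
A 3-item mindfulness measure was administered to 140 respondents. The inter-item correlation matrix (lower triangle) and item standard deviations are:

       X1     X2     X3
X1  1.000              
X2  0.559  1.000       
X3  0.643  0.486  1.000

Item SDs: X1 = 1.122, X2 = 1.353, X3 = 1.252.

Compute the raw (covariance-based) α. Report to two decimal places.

α = 0.79

Σσ²ᵢ = 1.122² + 1.353² + 1.252² = 4.6570
Covariances σ_ij = r_ij · s_i · s_j:
  σ(X1,X2) = 0.559 × 1.122 × 1.353 = 0.8486
  σ(X1,X3) = 0.643 × 1.122 × 1.252 = 0.9033
  σ(X2,X3) = 0.486 × 1.353 × 1.252 = 0.8233
σ²_T = Σσ²ᵢ + 2·Σσ_ij = 4.6570 + 2 × 2.5752 = 9.8074
α = (3/2)·(1 − 4.6570/9.8074) = 0.79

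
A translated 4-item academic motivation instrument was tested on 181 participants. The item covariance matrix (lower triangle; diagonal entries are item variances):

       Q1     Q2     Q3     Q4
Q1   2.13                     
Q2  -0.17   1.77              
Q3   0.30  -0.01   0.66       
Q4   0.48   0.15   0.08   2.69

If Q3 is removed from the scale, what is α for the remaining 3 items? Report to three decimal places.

α = 0.184

Remaining items: Q1, Q2, Q4 (k = 3).
Σσ²ᵢ = 2.13 + 1.77 + 2.69 = 6.59
σ²_total = 6.59 + 2 × 0.46 = 7.51
α (item deleted) = (3/2)·(1 − 6.59/7.51) = 0.184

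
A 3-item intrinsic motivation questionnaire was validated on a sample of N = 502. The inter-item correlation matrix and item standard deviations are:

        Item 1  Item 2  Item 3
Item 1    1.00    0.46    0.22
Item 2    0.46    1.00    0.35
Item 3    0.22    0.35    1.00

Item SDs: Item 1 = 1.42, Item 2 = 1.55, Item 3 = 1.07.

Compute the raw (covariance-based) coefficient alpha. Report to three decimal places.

coefficient alpha = 0.614

Σσ²ᵢ = 1.42² + 1.55² + 1.07² = 5.5638
Covariances σ_ij = r_ij · s_i · s_j:
  σ(Item 1,Item 2) = 0.46 × 1.42 × 1.55 = 1.0125
  σ(Item 1,Item 3) = 0.22 × 1.42 × 1.07 = 0.3343
  σ(Item 2,Item 3) = 0.35 × 1.55 × 1.07 = 0.5805
σ²_T = Σσ²ᵢ + 2·Σσ_ij = 5.5638 + 2 × 1.9273 = 9.4184
α = (3/2)·(1 − 5.5638/9.4184) = 0.614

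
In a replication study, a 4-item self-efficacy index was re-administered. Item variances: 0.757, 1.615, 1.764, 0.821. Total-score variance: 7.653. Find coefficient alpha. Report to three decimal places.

α = 0.470

ΣVar(i) = 0.757 + 1.615 + 1.764 + 0.821 = 4.957
α = (k/(k−1))·(1 − ΣVar(i)/σ²_T) = (4/3)·(1 − 4.957/7.653) = 0.470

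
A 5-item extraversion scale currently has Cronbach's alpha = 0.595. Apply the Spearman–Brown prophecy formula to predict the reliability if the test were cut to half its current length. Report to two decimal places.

predicted reliability = 0.42

Length factor m = 1/2
α' = m·α / (1 − (1−m)·α)
   = 1/2 × 0.595 / (1 − (1 − 1/2) × 0.595)
   = 0.2975 / 0.7025 = 0.42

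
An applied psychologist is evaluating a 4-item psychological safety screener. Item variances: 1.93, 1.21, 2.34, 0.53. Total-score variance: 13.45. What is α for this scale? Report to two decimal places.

ΣVar(i) = 1.93 + 1.21 + 2.34 + 0.53 = 6.01
α = (k/(k−1))·(1 − ΣVar(i)/σ²_T) = (4/3)·(1 − 6.01/13.45) = 0.74

α = 0.74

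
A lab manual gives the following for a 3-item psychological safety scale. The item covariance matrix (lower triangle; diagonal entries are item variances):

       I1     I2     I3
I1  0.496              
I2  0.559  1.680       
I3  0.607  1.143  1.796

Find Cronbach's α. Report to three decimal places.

Cronbach's α = 0.806

ΣVar(i) = 0.496 + 1.680 + 1.796 = 3.972
Σ_{i<j} σ_ij = 2.309
Var(T) = 3.972 + 2 × 2.309 = 8.590
α = (k/(k−1))·(1 − ΣVar(i)/Var(T)) = (3/2)·(1 − 3.972/8.590) = 0.806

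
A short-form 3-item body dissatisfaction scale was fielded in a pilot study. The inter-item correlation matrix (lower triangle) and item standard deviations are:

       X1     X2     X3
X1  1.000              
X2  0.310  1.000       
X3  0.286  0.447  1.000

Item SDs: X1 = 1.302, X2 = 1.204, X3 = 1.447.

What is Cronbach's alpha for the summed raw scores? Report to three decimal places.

Σσ²ᵢ = 1.302² + 1.204² + 1.447² = 5.2386
Covariances σ_ij = r_ij · s_i · s_j:
  σ(X1,X2) = 0.310 × 1.302 × 1.204 = 0.4860
  σ(X1,X3) = 0.286 × 1.302 × 1.447 = 0.5388
  σ(X2,X3) = 0.447 × 1.204 × 1.447 = 0.7788
σ²_T = Σσ²ᵢ + 2·Σσ_ij = 5.2386 + 2 × 1.8036 = 8.8458
α = (3/2)·(1 − 5.2386/8.8458) = 0.612

α = 0.612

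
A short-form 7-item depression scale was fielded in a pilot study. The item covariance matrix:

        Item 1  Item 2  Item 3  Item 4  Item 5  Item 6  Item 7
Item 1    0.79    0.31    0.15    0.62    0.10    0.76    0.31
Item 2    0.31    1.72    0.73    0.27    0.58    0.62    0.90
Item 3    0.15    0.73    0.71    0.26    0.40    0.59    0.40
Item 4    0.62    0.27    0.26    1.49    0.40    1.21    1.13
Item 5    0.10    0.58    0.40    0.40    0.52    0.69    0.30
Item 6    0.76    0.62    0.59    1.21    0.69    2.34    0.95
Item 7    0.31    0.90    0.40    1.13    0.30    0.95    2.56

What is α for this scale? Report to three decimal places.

α = 0.814

Σσᵢ² = 0.79 + 1.72 + 0.71 + 1.49 + 0.52 + 2.34 + 2.56 = 10.13
Sum of the distinct covariances = 11.68
Var(T) = 10.13 + 2 × 11.68 = 33.49
α = (k/(k−1))·(1 − Σσᵢ²/Var(T)) = (7/6)·(1 − 10.13/33.49) = 0.814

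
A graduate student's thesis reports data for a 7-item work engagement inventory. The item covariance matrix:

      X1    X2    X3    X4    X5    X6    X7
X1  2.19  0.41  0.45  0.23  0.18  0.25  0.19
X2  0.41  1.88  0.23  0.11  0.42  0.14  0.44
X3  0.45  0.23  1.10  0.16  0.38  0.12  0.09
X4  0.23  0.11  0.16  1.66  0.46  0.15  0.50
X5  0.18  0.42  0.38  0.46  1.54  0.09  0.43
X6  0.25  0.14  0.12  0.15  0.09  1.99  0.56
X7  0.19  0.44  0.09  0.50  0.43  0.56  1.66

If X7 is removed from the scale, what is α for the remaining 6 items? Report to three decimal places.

Remaining items: X1, X2, X3, X4, X5, X6 (k = 6).
Σσ²ᵢ = 2.19 + 1.88 + 1.10 + 1.66 + 1.54 + 1.99 = 10.36
σ²_total = 10.36 + 2 × 3.78 = 17.92
α (item deleted) = (6/5)·(1 − 10.36/17.92) = 0.506

α = 0.506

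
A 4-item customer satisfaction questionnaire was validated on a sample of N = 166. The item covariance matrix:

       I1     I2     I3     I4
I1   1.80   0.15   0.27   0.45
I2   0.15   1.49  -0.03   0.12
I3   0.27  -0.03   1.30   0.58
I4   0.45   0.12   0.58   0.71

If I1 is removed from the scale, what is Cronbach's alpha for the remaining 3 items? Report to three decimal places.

Remaining items: I2, I3, I4 (k = 3).
sum of item variances = 1.49 + 1.30 + 0.71 = 3.50
σ²_T = 3.50 + 2 × 0.67 = 4.84
α (item deleted) = (3/2)·(1 − 3.50/4.84) = 0.415

α = 0.415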